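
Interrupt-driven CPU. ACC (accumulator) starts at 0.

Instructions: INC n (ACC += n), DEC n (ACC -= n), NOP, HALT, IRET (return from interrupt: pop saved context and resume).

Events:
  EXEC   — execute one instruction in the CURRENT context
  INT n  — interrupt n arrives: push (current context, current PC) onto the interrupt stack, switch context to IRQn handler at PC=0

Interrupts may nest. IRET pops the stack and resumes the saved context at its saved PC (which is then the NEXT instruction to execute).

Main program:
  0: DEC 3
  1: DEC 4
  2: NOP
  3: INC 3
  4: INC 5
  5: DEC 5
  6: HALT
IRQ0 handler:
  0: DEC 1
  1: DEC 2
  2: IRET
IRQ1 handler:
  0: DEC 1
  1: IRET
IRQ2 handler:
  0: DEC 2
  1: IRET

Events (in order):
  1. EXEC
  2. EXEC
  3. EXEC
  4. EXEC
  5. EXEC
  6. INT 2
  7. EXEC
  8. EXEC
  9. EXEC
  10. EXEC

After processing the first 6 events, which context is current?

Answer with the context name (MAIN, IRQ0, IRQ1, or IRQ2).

Event 1 (EXEC): [MAIN] PC=0: DEC 3 -> ACC=-3
Event 2 (EXEC): [MAIN] PC=1: DEC 4 -> ACC=-7
Event 3 (EXEC): [MAIN] PC=2: NOP
Event 4 (EXEC): [MAIN] PC=3: INC 3 -> ACC=-4
Event 5 (EXEC): [MAIN] PC=4: INC 5 -> ACC=1
Event 6 (INT 2): INT 2 arrives: push (MAIN, PC=5), enter IRQ2 at PC=0 (depth now 1)

Answer: IRQ2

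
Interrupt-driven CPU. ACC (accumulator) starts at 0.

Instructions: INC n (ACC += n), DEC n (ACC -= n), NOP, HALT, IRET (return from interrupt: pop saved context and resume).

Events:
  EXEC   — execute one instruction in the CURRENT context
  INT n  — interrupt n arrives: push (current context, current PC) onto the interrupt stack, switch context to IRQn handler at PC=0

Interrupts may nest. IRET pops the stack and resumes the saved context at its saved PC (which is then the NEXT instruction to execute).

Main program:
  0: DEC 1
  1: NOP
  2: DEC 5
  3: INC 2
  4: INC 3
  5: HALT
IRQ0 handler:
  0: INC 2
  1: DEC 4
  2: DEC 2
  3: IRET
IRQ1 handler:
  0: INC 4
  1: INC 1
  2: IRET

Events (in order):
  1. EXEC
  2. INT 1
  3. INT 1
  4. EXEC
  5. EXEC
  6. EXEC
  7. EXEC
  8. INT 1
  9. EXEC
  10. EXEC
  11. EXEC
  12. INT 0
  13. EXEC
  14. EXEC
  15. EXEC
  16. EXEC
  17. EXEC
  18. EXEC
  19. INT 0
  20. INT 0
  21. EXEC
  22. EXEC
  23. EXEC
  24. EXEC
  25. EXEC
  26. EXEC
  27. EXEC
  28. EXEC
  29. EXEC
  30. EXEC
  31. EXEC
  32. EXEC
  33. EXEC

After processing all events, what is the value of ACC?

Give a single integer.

Event 1 (EXEC): [MAIN] PC=0: DEC 1 -> ACC=-1
Event 2 (INT 1): INT 1 arrives: push (MAIN, PC=1), enter IRQ1 at PC=0 (depth now 1)
Event 3 (INT 1): INT 1 arrives: push (IRQ1, PC=0), enter IRQ1 at PC=0 (depth now 2)
Event 4 (EXEC): [IRQ1] PC=0: INC 4 -> ACC=3
Event 5 (EXEC): [IRQ1] PC=1: INC 1 -> ACC=4
Event 6 (EXEC): [IRQ1] PC=2: IRET -> resume IRQ1 at PC=0 (depth now 1)
Event 7 (EXEC): [IRQ1] PC=0: INC 4 -> ACC=8
Event 8 (INT 1): INT 1 arrives: push (IRQ1, PC=1), enter IRQ1 at PC=0 (depth now 2)
Event 9 (EXEC): [IRQ1] PC=0: INC 4 -> ACC=12
Event 10 (EXEC): [IRQ1] PC=1: INC 1 -> ACC=13
Event 11 (EXEC): [IRQ1] PC=2: IRET -> resume IRQ1 at PC=1 (depth now 1)
Event 12 (INT 0): INT 0 arrives: push (IRQ1, PC=1), enter IRQ0 at PC=0 (depth now 2)
Event 13 (EXEC): [IRQ0] PC=0: INC 2 -> ACC=15
Event 14 (EXEC): [IRQ0] PC=1: DEC 4 -> ACC=11
Event 15 (EXEC): [IRQ0] PC=2: DEC 2 -> ACC=9
Event 16 (EXEC): [IRQ0] PC=3: IRET -> resume IRQ1 at PC=1 (depth now 1)
Event 17 (EXEC): [IRQ1] PC=1: INC 1 -> ACC=10
Event 18 (EXEC): [IRQ1] PC=2: IRET -> resume MAIN at PC=1 (depth now 0)
Event 19 (INT 0): INT 0 arrives: push (MAIN, PC=1), enter IRQ0 at PC=0 (depth now 1)
Event 20 (INT 0): INT 0 arrives: push (IRQ0, PC=0), enter IRQ0 at PC=0 (depth now 2)
Event 21 (EXEC): [IRQ0] PC=0: INC 2 -> ACC=12
Event 22 (EXEC): [IRQ0] PC=1: DEC 4 -> ACC=8
Event 23 (EXEC): [IRQ0] PC=2: DEC 2 -> ACC=6
Event 24 (EXEC): [IRQ0] PC=3: IRET -> resume IRQ0 at PC=0 (depth now 1)
Event 25 (EXEC): [IRQ0] PC=0: INC 2 -> ACC=8
Event 26 (EXEC): [IRQ0] PC=1: DEC 4 -> ACC=4
Event 27 (EXEC): [IRQ0] PC=2: DEC 2 -> ACC=2
Event 28 (EXEC): [IRQ0] PC=3: IRET -> resume MAIN at PC=1 (depth now 0)
Event 29 (EXEC): [MAIN] PC=1: NOP
Event 30 (EXEC): [MAIN] PC=2: DEC 5 -> ACC=-3
Event 31 (EXEC): [MAIN] PC=3: INC 2 -> ACC=-1
Event 32 (EXEC): [MAIN] PC=4: INC 3 -> ACC=2
Event 33 (EXEC): [MAIN] PC=5: HALT

Answer: 2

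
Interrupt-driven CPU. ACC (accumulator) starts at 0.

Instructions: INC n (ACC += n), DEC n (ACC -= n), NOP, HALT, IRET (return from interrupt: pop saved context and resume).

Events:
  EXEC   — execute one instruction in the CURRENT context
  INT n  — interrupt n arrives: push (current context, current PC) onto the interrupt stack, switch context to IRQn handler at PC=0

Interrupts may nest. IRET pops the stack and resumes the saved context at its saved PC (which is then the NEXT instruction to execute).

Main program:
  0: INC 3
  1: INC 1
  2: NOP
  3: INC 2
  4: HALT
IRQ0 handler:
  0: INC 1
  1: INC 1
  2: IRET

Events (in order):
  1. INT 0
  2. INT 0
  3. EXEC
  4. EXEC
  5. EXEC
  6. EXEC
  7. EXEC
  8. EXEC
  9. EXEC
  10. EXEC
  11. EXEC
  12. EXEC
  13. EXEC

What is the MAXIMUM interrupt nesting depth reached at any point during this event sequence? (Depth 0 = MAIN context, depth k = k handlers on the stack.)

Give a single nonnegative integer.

Answer: 2

Derivation:
Event 1 (INT 0): INT 0 arrives: push (MAIN, PC=0), enter IRQ0 at PC=0 (depth now 1) [depth=1]
Event 2 (INT 0): INT 0 arrives: push (IRQ0, PC=0), enter IRQ0 at PC=0 (depth now 2) [depth=2]
Event 3 (EXEC): [IRQ0] PC=0: INC 1 -> ACC=1 [depth=2]
Event 4 (EXEC): [IRQ0] PC=1: INC 1 -> ACC=2 [depth=2]
Event 5 (EXEC): [IRQ0] PC=2: IRET -> resume IRQ0 at PC=0 (depth now 1) [depth=1]
Event 6 (EXEC): [IRQ0] PC=0: INC 1 -> ACC=3 [depth=1]
Event 7 (EXEC): [IRQ0] PC=1: INC 1 -> ACC=4 [depth=1]
Event 8 (EXEC): [IRQ0] PC=2: IRET -> resume MAIN at PC=0 (depth now 0) [depth=0]
Event 9 (EXEC): [MAIN] PC=0: INC 3 -> ACC=7 [depth=0]
Event 10 (EXEC): [MAIN] PC=1: INC 1 -> ACC=8 [depth=0]
Event 11 (EXEC): [MAIN] PC=2: NOP [depth=0]
Event 12 (EXEC): [MAIN] PC=3: INC 2 -> ACC=10 [depth=0]
Event 13 (EXEC): [MAIN] PC=4: HALT [depth=0]
Max depth observed: 2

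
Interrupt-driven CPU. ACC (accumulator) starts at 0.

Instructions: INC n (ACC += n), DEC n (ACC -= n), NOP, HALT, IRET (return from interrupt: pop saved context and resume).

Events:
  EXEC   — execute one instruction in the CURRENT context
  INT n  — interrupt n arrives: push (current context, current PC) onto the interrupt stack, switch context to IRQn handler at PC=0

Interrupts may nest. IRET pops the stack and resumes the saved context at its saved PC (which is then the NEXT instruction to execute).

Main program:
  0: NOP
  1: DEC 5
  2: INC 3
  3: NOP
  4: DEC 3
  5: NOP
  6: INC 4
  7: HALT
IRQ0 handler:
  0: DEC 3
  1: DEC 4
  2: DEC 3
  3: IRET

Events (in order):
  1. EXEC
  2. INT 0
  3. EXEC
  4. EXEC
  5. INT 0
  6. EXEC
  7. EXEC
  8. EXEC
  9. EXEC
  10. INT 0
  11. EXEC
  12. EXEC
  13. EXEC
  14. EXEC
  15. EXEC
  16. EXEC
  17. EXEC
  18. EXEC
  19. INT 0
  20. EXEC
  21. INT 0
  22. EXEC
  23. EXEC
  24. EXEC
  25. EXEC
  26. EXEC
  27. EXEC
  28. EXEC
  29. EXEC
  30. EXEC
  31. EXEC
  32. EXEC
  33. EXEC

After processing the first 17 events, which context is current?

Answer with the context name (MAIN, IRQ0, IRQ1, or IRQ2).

Event 1 (EXEC): [MAIN] PC=0: NOP
Event 2 (INT 0): INT 0 arrives: push (MAIN, PC=1), enter IRQ0 at PC=0 (depth now 1)
Event 3 (EXEC): [IRQ0] PC=0: DEC 3 -> ACC=-3
Event 4 (EXEC): [IRQ0] PC=1: DEC 4 -> ACC=-7
Event 5 (INT 0): INT 0 arrives: push (IRQ0, PC=2), enter IRQ0 at PC=0 (depth now 2)
Event 6 (EXEC): [IRQ0] PC=0: DEC 3 -> ACC=-10
Event 7 (EXEC): [IRQ0] PC=1: DEC 4 -> ACC=-14
Event 8 (EXEC): [IRQ0] PC=2: DEC 3 -> ACC=-17
Event 9 (EXEC): [IRQ0] PC=3: IRET -> resume IRQ0 at PC=2 (depth now 1)
Event 10 (INT 0): INT 0 arrives: push (IRQ0, PC=2), enter IRQ0 at PC=0 (depth now 2)
Event 11 (EXEC): [IRQ0] PC=0: DEC 3 -> ACC=-20
Event 12 (EXEC): [IRQ0] PC=1: DEC 4 -> ACC=-24
Event 13 (EXEC): [IRQ0] PC=2: DEC 3 -> ACC=-27
Event 14 (EXEC): [IRQ0] PC=3: IRET -> resume IRQ0 at PC=2 (depth now 1)
Event 15 (EXEC): [IRQ0] PC=2: DEC 3 -> ACC=-30
Event 16 (EXEC): [IRQ0] PC=3: IRET -> resume MAIN at PC=1 (depth now 0)
Event 17 (EXEC): [MAIN] PC=1: DEC 5 -> ACC=-35

Answer: MAIN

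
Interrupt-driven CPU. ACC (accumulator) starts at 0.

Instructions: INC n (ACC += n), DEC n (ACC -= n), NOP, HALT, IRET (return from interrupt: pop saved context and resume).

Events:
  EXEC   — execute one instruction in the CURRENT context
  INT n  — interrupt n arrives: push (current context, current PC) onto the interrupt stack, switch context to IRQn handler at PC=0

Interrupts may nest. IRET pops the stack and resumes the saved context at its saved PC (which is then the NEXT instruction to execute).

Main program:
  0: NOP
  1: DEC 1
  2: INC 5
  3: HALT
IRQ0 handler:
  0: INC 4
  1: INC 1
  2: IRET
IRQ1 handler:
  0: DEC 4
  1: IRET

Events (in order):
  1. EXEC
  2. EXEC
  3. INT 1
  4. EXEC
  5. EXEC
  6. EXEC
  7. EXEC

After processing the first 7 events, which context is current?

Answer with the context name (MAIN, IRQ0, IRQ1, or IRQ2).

Event 1 (EXEC): [MAIN] PC=0: NOP
Event 2 (EXEC): [MAIN] PC=1: DEC 1 -> ACC=-1
Event 3 (INT 1): INT 1 arrives: push (MAIN, PC=2), enter IRQ1 at PC=0 (depth now 1)
Event 4 (EXEC): [IRQ1] PC=0: DEC 4 -> ACC=-5
Event 5 (EXEC): [IRQ1] PC=1: IRET -> resume MAIN at PC=2 (depth now 0)
Event 6 (EXEC): [MAIN] PC=2: INC 5 -> ACC=0
Event 7 (EXEC): [MAIN] PC=3: HALT

Answer: MAIN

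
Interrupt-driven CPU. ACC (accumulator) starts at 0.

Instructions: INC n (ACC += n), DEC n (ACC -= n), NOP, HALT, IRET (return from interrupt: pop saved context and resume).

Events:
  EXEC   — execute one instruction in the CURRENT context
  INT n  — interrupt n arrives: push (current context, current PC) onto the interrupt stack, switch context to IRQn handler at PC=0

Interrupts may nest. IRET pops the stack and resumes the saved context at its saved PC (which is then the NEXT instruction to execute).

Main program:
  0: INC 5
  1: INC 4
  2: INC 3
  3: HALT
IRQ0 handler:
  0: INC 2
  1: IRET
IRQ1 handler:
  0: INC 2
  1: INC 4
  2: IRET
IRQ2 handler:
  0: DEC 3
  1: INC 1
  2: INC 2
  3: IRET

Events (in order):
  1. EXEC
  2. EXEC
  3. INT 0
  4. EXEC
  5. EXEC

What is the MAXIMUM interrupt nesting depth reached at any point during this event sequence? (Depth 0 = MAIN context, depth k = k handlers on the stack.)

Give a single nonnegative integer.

Event 1 (EXEC): [MAIN] PC=0: INC 5 -> ACC=5 [depth=0]
Event 2 (EXEC): [MAIN] PC=1: INC 4 -> ACC=9 [depth=0]
Event 3 (INT 0): INT 0 arrives: push (MAIN, PC=2), enter IRQ0 at PC=0 (depth now 1) [depth=1]
Event 4 (EXEC): [IRQ0] PC=0: INC 2 -> ACC=11 [depth=1]
Event 5 (EXEC): [IRQ0] PC=1: IRET -> resume MAIN at PC=2 (depth now 0) [depth=0]
Max depth observed: 1

Answer: 1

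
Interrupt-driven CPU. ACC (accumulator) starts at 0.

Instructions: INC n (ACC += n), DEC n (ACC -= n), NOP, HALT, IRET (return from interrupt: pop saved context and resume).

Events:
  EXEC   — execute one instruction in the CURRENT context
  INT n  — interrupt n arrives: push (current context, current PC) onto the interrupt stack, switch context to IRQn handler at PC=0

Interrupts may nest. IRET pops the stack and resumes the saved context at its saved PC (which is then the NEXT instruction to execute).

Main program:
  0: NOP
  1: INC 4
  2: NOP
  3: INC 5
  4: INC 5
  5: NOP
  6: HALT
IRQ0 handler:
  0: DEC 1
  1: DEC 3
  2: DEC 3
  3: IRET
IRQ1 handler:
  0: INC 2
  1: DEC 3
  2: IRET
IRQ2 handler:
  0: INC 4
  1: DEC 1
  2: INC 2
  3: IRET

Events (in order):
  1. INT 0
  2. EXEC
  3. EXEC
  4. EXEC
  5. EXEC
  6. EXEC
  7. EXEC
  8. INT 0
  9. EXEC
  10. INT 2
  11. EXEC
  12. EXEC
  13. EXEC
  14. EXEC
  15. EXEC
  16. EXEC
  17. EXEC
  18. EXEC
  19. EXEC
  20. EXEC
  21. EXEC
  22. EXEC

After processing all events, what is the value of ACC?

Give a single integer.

Answer: 5

Derivation:
Event 1 (INT 0): INT 0 arrives: push (MAIN, PC=0), enter IRQ0 at PC=0 (depth now 1)
Event 2 (EXEC): [IRQ0] PC=0: DEC 1 -> ACC=-1
Event 3 (EXEC): [IRQ0] PC=1: DEC 3 -> ACC=-4
Event 4 (EXEC): [IRQ0] PC=2: DEC 3 -> ACC=-7
Event 5 (EXEC): [IRQ0] PC=3: IRET -> resume MAIN at PC=0 (depth now 0)
Event 6 (EXEC): [MAIN] PC=0: NOP
Event 7 (EXEC): [MAIN] PC=1: INC 4 -> ACC=-3
Event 8 (INT 0): INT 0 arrives: push (MAIN, PC=2), enter IRQ0 at PC=0 (depth now 1)
Event 9 (EXEC): [IRQ0] PC=0: DEC 1 -> ACC=-4
Event 10 (INT 2): INT 2 arrives: push (IRQ0, PC=1), enter IRQ2 at PC=0 (depth now 2)
Event 11 (EXEC): [IRQ2] PC=0: INC 4 -> ACC=0
Event 12 (EXEC): [IRQ2] PC=1: DEC 1 -> ACC=-1
Event 13 (EXEC): [IRQ2] PC=2: INC 2 -> ACC=1
Event 14 (EXEC): [IRQ2] PC=3: IRET -> resume IRQ0 at PC=1 (depth now 1)
Event 15 (EXEC): [IRQ0] PC=1: DEC 3 -> ACC=-2
Event 16 (EXEC): [IRQ0] PC=2: DEC 3 -> ACC=-5
Event 17 (EXEC): [IRQ0] PC=3: IRET -> resume MAIN at PC=2 (depth now 0)
Event 18 (EXEC): [MAIN] PC=2: NOP
Event 19 (EXEC): [MAIN] PC=3: INC 5 -> ACC=0
Event 20 (EXEC): [MAIN] PC=4: INC 5 -> ACC=5
Event 21 (EXEC): [MAIN] PC=5: NOP
Event 22 (EXEC): [MAIN] PC=6: HALT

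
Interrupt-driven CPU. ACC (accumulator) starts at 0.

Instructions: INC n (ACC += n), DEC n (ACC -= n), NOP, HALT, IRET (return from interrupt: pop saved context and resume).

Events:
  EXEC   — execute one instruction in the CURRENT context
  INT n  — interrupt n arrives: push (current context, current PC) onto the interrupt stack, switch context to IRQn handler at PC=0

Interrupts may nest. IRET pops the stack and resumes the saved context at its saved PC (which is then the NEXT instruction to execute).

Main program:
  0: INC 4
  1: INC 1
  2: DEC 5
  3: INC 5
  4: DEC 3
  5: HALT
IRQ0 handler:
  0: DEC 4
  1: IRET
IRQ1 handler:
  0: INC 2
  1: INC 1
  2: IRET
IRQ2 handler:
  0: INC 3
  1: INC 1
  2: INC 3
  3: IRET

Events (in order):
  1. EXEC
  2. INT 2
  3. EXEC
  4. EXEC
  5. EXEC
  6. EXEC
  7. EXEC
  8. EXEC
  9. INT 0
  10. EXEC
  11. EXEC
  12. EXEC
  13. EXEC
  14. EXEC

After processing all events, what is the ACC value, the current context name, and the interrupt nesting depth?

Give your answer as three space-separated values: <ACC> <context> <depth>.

Answer: 5 MAIN 0

Derivation:
Event 1 (EXEC): [MAIN] PC=0: INC 4 -> ACC=4
Event 2 (INT 2): INT 2 arrives: push (MAIN, PC=1), enter IRQ2 at PC=0 (depth now 1)
Event 3 (EXEC): [IRQ2] PC=0: INC 3 -> ACC=7
Event 4 (EXEC): [IRQ2] PC=1: INC 1 -> ACC=8
Event 5 (EXEC): [IRQ2] PC=2: INC 3 -> ACC=11
Event 6 (EXEC): [IRQ2] PC=3: IRET -> resume MAIN at PC=1 (depth now 0)
Event 7 (EXEC): [MAIN] PC=1: INC 1 -> ACC=12
Event 8 (EXEC): [MAIN] PC=2: DEC 5 -> ACC=7
Event 9 (INT 0): INT 0 arrives: push (MAIN, PC=3), enter IRQ0 at PC=0 (depth now 1)
Event 10 (EXEC): [IRQ0] PC=0: DEC 4 -> ACC=3
Event 11 (EXEC): [IRQ0] PC=1: IRET -> resume MAIN at PC=3 (depth now 0)
Event 12 (EXEC): [MAIN] PC=3: INC 5 -> ACC=8
Event 13 (EXEC): [MAIN] PC=4: DEC 3 -> ACC=5
Event 14 (EXEC): [MAIN] PC=5: HALT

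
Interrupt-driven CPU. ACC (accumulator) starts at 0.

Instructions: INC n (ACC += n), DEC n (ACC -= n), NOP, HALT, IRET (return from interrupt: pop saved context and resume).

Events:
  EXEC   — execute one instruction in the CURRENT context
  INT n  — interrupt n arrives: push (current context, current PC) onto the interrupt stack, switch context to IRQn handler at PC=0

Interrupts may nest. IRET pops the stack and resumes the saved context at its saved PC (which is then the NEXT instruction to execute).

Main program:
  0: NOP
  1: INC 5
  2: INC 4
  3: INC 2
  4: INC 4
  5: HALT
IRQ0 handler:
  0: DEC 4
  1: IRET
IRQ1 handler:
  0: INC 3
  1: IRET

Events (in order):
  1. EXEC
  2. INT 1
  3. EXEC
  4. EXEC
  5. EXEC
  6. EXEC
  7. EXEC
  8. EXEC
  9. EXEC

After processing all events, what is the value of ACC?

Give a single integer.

Answer: 18

Derivation:
Event 1 (EXEC): [MAIN] PC=0: NOP
Event 2 (INT 1): INT 1 arrives: push (MAIN, PC=1), enter IRQ1 at PC=0 (depth now 1)
Event 3 (EXEC): [IRQ1] PC=0: INC 3 -> ACC=3
Event 4 (EXEC): [IRQ1] PC=1: IRET -> resume MAIN at PC=1 (depth now 0)
Event 5 (EXEC): [MAIN] PC=1: INC 5 -> ACC=8
Event 6 (EXEC): [MAIN] PC=2: INC 4 -> ACC=12
Event 7 (EXEC): [MAIN] PC=3: INC 2 -> ACC=14
Event 8 (EXEC): [MAIN] PC=4: INC 4 -> ACC=18
Event 9 (EXEC): [MAIN] PC=5: HALT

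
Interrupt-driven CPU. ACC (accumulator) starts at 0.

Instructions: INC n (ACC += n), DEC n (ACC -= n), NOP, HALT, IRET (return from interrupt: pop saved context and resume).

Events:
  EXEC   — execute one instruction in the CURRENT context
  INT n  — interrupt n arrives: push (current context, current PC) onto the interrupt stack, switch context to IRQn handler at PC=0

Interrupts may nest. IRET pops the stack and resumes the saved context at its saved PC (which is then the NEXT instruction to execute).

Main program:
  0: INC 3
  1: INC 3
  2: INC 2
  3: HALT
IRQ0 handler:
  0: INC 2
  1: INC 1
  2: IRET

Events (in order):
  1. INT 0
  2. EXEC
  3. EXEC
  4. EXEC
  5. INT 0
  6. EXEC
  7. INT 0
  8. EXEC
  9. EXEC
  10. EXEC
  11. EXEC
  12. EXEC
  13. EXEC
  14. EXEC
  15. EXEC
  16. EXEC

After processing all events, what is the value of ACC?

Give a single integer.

Answer: 17

Derivation:
Event 1 (INT 0): INT 0 arrives: push (MAIN, PC=0), enter IRQ0 at PC=0 (depth now 1)
Event 2 (EXEC): [IRQ0] PC=0: INC 2 -> ACC=2
Event 3 (EXEC): [IRQ0] PC=1: INC 1 -> ACC=3
Event 4 (EXEC): [IRQ0] PC=2: IRET -> resume MAIN at PC=0 (depth now 0)
Event 5 (INT 0): INT 0 arrives: push (MAIN, PC=0), enter IRQ0 at PC=0 (depth now 1)
Event 6 (EXEC): [IRQ0] PC=0: INC 2 -> ACC=5
Event 7 (INT 0): INT 0 arrives: push (IRQ0, PC=1), enter IRQ0 at PC=0 (depth now 2)
Event 8 (EXEC): [IRQ0] PC=0: INC 2 -> ACC=7
Event 9 (EXEC): [IRQ0] PC=1: INC 1 -> ACC=8
Event 10 (EXEC): [IRQ0] PC=2: IRET -> resume IRQ0 at PC=1 (depth now 1)
Event 11 (EXEC): [IRQ0] PC=1: INC 1 -> ACC=9
Event 12 (EXEC): [IRQ0] PC=2: IRET -> resume MAIN at PC=0 (depth now 0)
Event 13 (EXEC): [MAIN] PC=0: INC 3 -> ACC=12
Event 14 (EXEC): [MAIN] PC=1: INC 3 -> ACC=15
Event 15 (EXEC): [MAIN] PC=2: INC 2 -> ACC=17
Event 16 (EXEC): [MAIN] PC=3: HALT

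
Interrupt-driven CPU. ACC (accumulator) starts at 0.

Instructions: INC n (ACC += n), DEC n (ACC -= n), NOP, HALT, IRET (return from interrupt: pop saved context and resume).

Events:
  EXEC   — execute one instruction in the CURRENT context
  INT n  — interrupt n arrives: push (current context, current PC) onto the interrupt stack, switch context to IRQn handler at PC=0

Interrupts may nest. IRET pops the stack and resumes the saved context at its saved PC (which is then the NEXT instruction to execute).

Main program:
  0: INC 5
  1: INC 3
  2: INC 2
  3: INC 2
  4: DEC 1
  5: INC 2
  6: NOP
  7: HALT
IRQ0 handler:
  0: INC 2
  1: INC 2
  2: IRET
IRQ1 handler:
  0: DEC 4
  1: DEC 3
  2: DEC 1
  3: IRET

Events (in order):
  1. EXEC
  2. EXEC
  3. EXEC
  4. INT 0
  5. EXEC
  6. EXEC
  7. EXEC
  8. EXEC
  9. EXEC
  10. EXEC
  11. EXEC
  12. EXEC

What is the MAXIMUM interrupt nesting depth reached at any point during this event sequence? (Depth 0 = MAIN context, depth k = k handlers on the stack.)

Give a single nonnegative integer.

Answer: 1

Derivation:
Event 1 (EXEC): [MAIN] PC=0: INC 5 -> ACC=5 [depth=0]
Event 2 (EXEC): [MAIN] PC=1: INC 3 -> ACC=8 [depth=0]
Event 3 (EXEC): [MAIN] PC=2: INC 2 -> ACC=10 [depth=0]
Event 4 (INT 0): INT 0 arrives: push (MAIN, PC=3), enter IRQ0 at PC=0 (depth now 1) [depth=1]
Event 5 (EXEC): [IRQ0] PC=0: INC 2 -> ACC=12 [depth=1]
Event 6 (EXEC): [IRQ0] PC=1: INC 2 -> ACC=14 [depth=1]
Event 7 (EXEC): [IRQ0] PC=2: IRET -> resume MAIN at PC=3 (depth now 0) [depth=0]
Event 8 (EXEC): [MAIN] PC=3: INC 2 -> ACC=16 [depth=0]
Event 9 (EXEC): [MAIN] PC=4: DEC 1 -> ACC=15 [depth=0]
Event 10 (EXEC): [MAIN] PC=5: INC 2 -> ACC=17 [depth=0]
Event 11 (EXEC): [MAIN] PC=6: NOP [depth=0]
Event 12 (EXEC): [MAIN] PC=7: HALT [depth=0]
Max depth observed: 1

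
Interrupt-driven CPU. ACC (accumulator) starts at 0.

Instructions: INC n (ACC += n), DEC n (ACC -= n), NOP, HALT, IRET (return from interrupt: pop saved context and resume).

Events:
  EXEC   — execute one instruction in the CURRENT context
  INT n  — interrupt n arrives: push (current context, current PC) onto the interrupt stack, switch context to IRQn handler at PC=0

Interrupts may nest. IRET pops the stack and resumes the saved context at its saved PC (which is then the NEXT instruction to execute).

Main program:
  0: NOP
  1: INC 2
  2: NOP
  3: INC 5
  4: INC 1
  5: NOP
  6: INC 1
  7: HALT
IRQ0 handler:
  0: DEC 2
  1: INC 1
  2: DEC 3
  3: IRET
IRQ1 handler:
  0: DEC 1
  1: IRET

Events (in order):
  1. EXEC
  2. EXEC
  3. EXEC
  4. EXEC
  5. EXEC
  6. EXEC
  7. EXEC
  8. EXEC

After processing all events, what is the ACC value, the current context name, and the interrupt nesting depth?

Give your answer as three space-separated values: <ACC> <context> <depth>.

Event 1 (EXEC): [MAIN] PC=0: NOP
Event 2 (EXEC): [MAIN] PC=1: INC 2 -> ACC=2
Event 3 (EXEC): [MAIN] PC=2: NOP
Event 4 (EXEC): [MAIN] PC=3: INC 5 -> ACC=7
Event 5 (EXEC): [MAIN] PC=4: INC 1 -> ACC=8
Event 6 (EXEC): [MAIN] PC=5: NOP
Event 7 (EXEC): [MAIN] PC=6: INC 1 -> ACC=9
Event 8 (EXEC): [MAIN] PC=7: HALT

Answer: 9 MAIN 0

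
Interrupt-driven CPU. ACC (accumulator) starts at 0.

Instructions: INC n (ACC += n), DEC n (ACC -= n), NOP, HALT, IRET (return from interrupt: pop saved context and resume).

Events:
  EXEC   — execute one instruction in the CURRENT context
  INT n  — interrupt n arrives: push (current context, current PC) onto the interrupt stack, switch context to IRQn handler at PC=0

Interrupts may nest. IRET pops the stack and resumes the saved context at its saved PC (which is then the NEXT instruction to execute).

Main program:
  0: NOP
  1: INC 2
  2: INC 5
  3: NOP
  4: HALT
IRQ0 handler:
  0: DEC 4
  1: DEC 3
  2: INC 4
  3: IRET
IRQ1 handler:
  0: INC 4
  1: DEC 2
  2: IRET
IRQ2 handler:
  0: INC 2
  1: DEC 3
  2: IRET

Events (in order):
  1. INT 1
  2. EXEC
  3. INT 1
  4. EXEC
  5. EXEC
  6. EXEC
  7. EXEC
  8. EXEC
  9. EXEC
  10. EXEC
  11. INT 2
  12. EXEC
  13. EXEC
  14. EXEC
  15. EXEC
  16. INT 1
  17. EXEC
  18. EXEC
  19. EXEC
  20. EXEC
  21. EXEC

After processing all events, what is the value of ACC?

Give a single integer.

Event 1 (INT 1): INT 1 arrives: push (MAIN, PC=0), enter IRQ1 at PC=0 (depth now 1)
Event 2 (EXEC): [IRQ1] PC=0: INC 4 -> ACC=4
Event 3 (INT 1): INT 1 arrives: push (IRQ1, PC=1), enter IRQ1 at PC=0 (depth now 2)
Event 4 (EXEC): [IRQ1] PC=0: INC 4 -> ACC=8
Event 5 (EXEC): [IRQ1] PC=1: DEC 2 -> ACC=6
Event 6 (EXEC): [IRQ1] PC=2: IRET -> resume IRQ1 at PC=1 (depth now 1)
Event 7 (EXEC): [IRQ1] PC=1: DEC 2 -> ACC=4
Event 8 (EXEC): [IRQ1] PC=2: IRET -> resume MAIN at PC=0 (depth now 0)
Event 9 (EXEC): [MAIN] PC=0: NOP
Event 10 (EXEC): [MAIN] PC=1: INC 2 -> ACC=6
Event 11 (INT 2): INT 2 arrives: push (MAIN, PC=2), enter IRQ2 at PC=0 (depth now 1)
Event 12 (EXEC): [IRQ2] PC=0: INC 2 -> ACC=8
Event 13 (EXEC): [IRQ2] PC=1: DEC 3 -> ACC=5
Event 14 (EXEC): [IRQ2] PC=2: IRET -> resume MAIN at PC=2 (depth now 0)
Event 15 (EXEC): [MAIN] PC=2: INC 5 -> ACC=10
Event 16 (INT 1): INT 1 arrives: push (MAIN, PC=3), enter IRQ1 at PC=0 (depth now 1)
Event 17 (EXEC): [IRQ1] PC=0: INC 4 -> ACC=14
Event 18 (EXEC): [IRQ1] PC=1: DEC 2 -> ACC=12
Event 19 (EXEC): [IRQ1] PC=2: IRET -> resume MAIN at PC=3 (depth now 0)
Event 20 (EXEC): [MAIN] PC=3: NOP
Event 21 (EXEC): [MAIN] PC=4: HALT

Answer: 12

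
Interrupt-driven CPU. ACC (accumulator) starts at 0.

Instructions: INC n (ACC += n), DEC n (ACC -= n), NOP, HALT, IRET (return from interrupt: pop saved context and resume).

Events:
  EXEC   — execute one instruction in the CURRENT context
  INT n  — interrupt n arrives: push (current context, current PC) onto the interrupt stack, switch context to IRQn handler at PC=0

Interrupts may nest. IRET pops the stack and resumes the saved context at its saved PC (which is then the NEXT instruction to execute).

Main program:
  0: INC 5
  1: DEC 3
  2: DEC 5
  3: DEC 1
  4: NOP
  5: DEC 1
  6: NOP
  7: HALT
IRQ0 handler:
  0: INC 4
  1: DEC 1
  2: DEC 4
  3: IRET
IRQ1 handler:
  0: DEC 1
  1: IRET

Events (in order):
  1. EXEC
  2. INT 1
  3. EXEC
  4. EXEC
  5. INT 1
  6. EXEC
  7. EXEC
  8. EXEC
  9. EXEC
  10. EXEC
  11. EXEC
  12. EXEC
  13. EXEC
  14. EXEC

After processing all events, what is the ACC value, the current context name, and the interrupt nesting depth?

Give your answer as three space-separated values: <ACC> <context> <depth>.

Event 1 (EXEC): [MAIN] PC=0: INC 5 -> ACC=5
Event 2 (INT 1): INT 1 arrives: push (MAIN, PC=1), enter IRQ1 at PC=0 (depth now 1)
Event 3 (EXEC): [IRQ1] PC=0: DEC 1 -> ACC=4
Event 4 (EXEC): [IRQ1] PC=1: IRET -> resume MAIN at PC=1 (depth now 0)
Event 5 (INT 1): INT 1 arrives: push (MAIN, PC=1), enter IRQ1 at PC=0 (depth now 1)
Event 6 (EXEC): [IRQ1] PC=0: DEC 1 -> ACC=3
Event 7 (EXEC): [IRQ1] PC=1: IRET -> resume MAIN at PC=1 (depth now 0)
Event 8 (EXEC): [MAIN] PC=1: DEC 3 -> ACC=0
Event 9 (EXEC): [MAIN] PC=2: DEC 5 -> ACC=-5
Event 10 (EXEC): [MAIN] PC=3: DEC 1 -> ACC=-6
Event 11 (EXEC): [MAIN] PC=4: NOP
Event 12 (EXEC): [MAIN] PC=5: DEC 1 -> ACC=-7
Event 13 (EXEC): [MAIN] PC=6: NOP
Event 14 (EXEC): [MAIN] PC=7: HALT

Answer: -7 MAIN 0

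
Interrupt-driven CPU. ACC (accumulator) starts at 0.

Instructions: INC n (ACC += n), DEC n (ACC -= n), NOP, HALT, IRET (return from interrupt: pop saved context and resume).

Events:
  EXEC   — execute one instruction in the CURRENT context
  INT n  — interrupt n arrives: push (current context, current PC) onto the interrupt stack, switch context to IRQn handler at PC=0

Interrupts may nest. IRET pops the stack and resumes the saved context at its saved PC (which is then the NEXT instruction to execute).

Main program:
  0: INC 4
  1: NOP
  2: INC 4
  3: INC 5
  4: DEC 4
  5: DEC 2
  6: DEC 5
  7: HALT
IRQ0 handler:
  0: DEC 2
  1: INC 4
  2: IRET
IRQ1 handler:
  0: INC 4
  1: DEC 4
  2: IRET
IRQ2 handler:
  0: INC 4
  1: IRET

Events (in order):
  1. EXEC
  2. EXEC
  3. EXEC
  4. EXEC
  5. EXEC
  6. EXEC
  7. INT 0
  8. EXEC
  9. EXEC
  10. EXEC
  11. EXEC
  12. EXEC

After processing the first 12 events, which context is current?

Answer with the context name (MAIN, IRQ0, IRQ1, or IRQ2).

Event 1 (EXEC): [MAIN] PC=0: INC 4 -> ACC=4
Event 2 (EXEC): [MAIN] PC=1: NOP
Event 3 (EXEC): [MAIN] PC=2: INC 4 -> ACC=8
Event 4 (EXEC): [MAIN] PC=3: INC 5 -> ACC=13
Event 5 (EXEC): [MAIN] PC=4: DEC 4 -> ACC=9
Event 6 (EXEC): [MAIN] PC=5: DEC 2 -> ACC=7
Event 7 (INT 0): INT 0 arrives: push (MAIN, PC=6), enter IRQ0 at PC=0 (depth now 1)
Event 8 (EXEC): [IRQ0] PC=0: DEC 2 -> ACC=5
Event 9 (EXEC): [IRQ0] PC=1: INC 4 -> ACC=9
Event 10 (EXEC): [IRQ0] PC=2: IRET -> resume MAIN at PC=6 (depth now 0)
Event 11 (EXEC): [MAIN] PC=6: DEC 5 -> ACC=4
Event 12 (EXEC): [MAIN] PC=7: HALT

Answer: MAIN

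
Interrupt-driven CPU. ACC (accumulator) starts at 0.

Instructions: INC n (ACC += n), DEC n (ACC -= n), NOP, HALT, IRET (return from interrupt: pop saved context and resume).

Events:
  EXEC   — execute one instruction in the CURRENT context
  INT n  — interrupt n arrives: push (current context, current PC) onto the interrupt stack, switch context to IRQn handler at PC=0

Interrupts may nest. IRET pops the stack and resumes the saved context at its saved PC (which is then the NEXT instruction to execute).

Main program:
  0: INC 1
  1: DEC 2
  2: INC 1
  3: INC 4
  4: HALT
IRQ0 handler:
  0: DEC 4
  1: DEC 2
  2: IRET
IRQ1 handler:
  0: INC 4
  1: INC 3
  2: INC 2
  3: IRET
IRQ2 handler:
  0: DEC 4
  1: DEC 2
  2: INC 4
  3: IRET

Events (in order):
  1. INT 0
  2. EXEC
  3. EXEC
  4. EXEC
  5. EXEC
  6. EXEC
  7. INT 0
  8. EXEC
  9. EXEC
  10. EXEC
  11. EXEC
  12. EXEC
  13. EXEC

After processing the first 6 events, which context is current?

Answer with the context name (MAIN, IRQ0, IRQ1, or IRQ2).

Answer: MAIN

Derivation:
Event 1 (INT 0): INT 0 arrives: push (MAIN, PC=0), enter IRQ0 at PC=0 (depth now 1)
Event 2 (EXEC): [IRQ0] PC=0: DEC 4 -> ACC=-4
Event 3 (EXEC): [IRQ0] PC=1: DEC 2 -> ACC=-6
Event 4 (EXEC): [IRQ0] PC=2: IRET -> resume MAIN at PC=0 (depth now 0)
Event 5 (EXEC): [MAIN] PC=0: INC 1 -> ACC=-5
Event 6 (EXEC): [MAIN] PC=1: DEC 2 -> ACC=-7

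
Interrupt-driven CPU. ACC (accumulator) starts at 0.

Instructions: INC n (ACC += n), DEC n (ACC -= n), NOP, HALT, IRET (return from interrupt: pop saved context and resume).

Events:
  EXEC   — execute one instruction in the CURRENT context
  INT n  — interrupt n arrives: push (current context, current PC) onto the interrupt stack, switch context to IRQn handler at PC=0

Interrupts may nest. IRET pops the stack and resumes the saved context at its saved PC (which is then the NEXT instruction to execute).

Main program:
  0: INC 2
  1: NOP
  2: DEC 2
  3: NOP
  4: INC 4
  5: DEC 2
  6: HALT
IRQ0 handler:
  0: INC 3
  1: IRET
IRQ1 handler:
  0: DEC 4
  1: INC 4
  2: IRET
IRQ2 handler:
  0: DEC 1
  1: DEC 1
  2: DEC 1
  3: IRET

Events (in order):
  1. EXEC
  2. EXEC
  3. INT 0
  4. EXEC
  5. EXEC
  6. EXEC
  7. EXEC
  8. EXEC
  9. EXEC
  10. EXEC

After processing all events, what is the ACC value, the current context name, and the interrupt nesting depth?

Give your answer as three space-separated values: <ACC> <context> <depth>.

Answer: 5 MAIN 0

Derivation:
Event 1 (EXEC): [MAIN] PC=0: INC 2 -> ACC=2
Event 2 (EXEC): [MAIN] PC=1: NOP
Event 3 (INT 0): INT 0 arrives: push (MAIN, PC=2), enter IRQ0 at PC=0 (depth now 1)
Event 4 (EXEC): [IRQ0] PC=0: INC 3 -> ACC=5
Event 5 (EXEC): [IRQ0] PC=1: IRET -> resume MAIN at PC=2 (depth now 0)
Event 6 (EXEC): [MAIN] PC=2: DEC 2 -> ACC=3
Event 7 (EXEC): [MAIN] PC=3: NOP
Event 8 (EXEC): [MAIN] PC=4: INC 4 -> ACC=7
Event 9 (EXEC): [MAIN] PC=5: DEC 2 -> ACC=5
Event 10 (EXEC): [MAIN] PC=6: HALT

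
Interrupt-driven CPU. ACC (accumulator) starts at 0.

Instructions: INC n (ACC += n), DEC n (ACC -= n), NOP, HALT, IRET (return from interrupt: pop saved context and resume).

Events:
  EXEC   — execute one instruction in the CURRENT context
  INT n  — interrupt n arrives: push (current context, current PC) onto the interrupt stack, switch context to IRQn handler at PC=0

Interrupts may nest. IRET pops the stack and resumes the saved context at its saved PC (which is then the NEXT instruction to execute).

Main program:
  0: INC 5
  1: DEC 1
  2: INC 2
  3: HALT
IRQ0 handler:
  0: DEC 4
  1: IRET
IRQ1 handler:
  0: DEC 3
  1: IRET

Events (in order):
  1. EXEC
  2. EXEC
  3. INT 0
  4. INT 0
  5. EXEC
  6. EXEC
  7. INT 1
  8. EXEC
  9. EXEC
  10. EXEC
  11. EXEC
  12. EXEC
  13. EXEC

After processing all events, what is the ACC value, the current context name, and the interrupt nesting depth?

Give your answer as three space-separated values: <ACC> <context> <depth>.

Event 1 (EXEC): [MAIN] PC=0: INC 5 -> ACC=5
Event 2 (EXEC): [MAIN] PC=1: DEC 1 -> ACC=4
Event 3 (INT 0): INT 0 arrives: push (MAIN, PC=2), enter IRQ0 at PC=0 (depth now 1)
Event 4 (INT 0): INT 0 arrives: push (IRQ0, PC=0), enter IRQ0 at PC=0 (depth now 2)
Event 5 (EXEC): [IRQ0] PC=0: DEC 4 -> ACC=0
Event 6 (EXEC): [IRQ0] PC=1: IRET -> resume IRQ0 at PC=0 (depth now 1)
Event 7 (INT 1): INT 1 arrives: push (IRQ0, PC=0), enter IRQ1 at PC=0 (depth now 2)
Event 8 (EXEC): [IRQ1] PC=0: DEC 3 -> ACC=-3
Event 9 (EXEC): [IRQ1] PC=1: IRET -> resume IRQ0 at PC=0 (depth now 1)
Event 10 (EXEC): [IRQ0] PC=0: DEC 4 -> ACC=-7
Event 11 (EXEC): [IRQ0] PC=1: IRET -> resume MAIN at PC=2 (depth now 0)
Event 12 (EXEC): [MAIN] PC=2: INC 2 -> ACC=-5
Event 13 (EXEC): [MAIN] PC=3: HALT

Answer: -5 MAIN 0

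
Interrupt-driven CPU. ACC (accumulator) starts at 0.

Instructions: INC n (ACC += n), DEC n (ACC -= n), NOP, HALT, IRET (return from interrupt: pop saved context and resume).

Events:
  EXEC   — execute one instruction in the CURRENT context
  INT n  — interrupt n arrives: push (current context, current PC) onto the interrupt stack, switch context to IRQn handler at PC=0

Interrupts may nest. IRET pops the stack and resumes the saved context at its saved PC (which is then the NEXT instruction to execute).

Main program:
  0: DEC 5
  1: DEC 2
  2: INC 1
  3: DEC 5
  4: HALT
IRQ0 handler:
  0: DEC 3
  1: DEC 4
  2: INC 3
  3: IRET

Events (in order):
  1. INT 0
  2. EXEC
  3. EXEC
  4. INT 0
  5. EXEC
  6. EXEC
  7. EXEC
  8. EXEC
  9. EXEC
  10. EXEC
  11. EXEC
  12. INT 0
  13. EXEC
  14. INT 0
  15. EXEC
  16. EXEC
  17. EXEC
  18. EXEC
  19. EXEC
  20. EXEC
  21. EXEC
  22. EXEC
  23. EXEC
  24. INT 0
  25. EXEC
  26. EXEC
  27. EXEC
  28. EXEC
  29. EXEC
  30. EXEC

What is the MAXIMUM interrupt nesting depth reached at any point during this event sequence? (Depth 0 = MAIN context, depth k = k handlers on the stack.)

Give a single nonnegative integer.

Answer: 2

Derivation:
Event 1 (INT 0): INT 0 arrives: push (MAIN, PC=0), enter IRQ0 at PC=0 (depth now 1) [depth=1]
Event 2 (EXEC): [IRQ0] PC=0: DEC 3 -> ACC=-3 [depth=1]
Event 3 (EXEC): [IRQ0] PC=1: DEC 4 -> ACC=-7 [depth=1]
Event 4 (INT 0): INT 0 arrives: push (IRQ0, PC=2), enter IRQ0 at PC=0 (depth now 2) [depth=2]
Event 5 (EXEC): [IRQ0] PC=0: DEC 3 -> ACC=-10 [depth=2]
Event 6 (EXEC): [IRQ0] PC=1: DEC 4 -> ACC=-14 [depth=2]
Event 7 (EXEC): [IRQ0] PC=2: INC 3 -> ACC=-11 [depth=2]
Event 8 (EXEC): [IRQ0] PC=3: IRET -> resume IRQ0 at PC=2 (depth now 1) [depth=1]
Event 9 (EXEC): [IRQ0] PC=2: INC 3 -> ACC=-8 [depth=1]
Event 10 (EXEC): [IRQ0] PC=3: IRET -> resume MAIN at PC=0 (depth now 0) [depth=0]
Event 11 (EXEC): [MAIN] PC=0: DEC 5 -> ACC=-13 [depth=0]
Event 12 (INT 0): INT 0 arrives: push (MAIN, PC=1), enter IRQ0 at PC=0 (depth now 1) [depth=1]
Event 13 (EXEC): [IRQ0] PC=0: DEC 3 -> ACC=-16 [depth=1]
Event 14 (INT 0): INT 0 arrives: push (IRQ0, PC=1), enter IRQ0 at PC=0 (depth now 2) [depth=2]
Event 15 (EXEC): [IRQ0] PC=0: DEC 3 -> ACC=-19 [depth=2]
Event 16 (EXEC): [IRQ0] PC=1: DEC 4 -> ACC=-23 [depth=2]
Event 17 (EXEC): [IRQ0] PC=2: INC 3 -> ACC=-20 [depth=2]
Event 18 (EXEC): [IRQ0] PC=3: IRET -> resume IRQ0 at PC=1 (depth now 1) [depth=1]
Event 19 (EXEC): [IRQ0] PC=1: DEC 4 -> ACC=-24 [depth=1]
Event 20 (EXEC): [IRQ0] PC=2: INC 3 -> ACC=-21 [depth=1]
Event 21 (EXEC): [IRQ0] PC=3: IRET -> resume MAIN at PC=1 (depth now 0) [depth=0]
Event 22 (EXEC): [MAIN] PC=1: DEC 2 -> ACC=-23 [depth=0]
Event 23 (EXEC): [MAIN] PC=2: INC 1 -> ACC=-22 [depth=0]
Event 24 (INT 0): INT 0 arrives: push (MAIN, PC=3), enter IRQ0 at PC=0 (depth now 1) [depth=1]
Event 25 (EXEC): [IRQ0] PC=0: DEC 3 -> ACC=-25 [depth=1]
Event 26 (EXEC): [IRQ0] PC=1: DEC 4 -> ACC=-29 [depth=1]
Event 27 (EXEC): [IRQ0] PC=2: INC 3 -> ACC=-26 [depth=1]
Event 28 (EXEC): [IRQ0] PC=3: IRET -> resume MAIN at PC=3 (depth now 0) [depth=0]
Event 29 (EXEC): [MAIN] PC=3: DEC 5 -> ACC=-31 [depth=0]
Event 30 (EXEC): [MAIN] PC=4: HALT [depth=0]
Max depth observed: 2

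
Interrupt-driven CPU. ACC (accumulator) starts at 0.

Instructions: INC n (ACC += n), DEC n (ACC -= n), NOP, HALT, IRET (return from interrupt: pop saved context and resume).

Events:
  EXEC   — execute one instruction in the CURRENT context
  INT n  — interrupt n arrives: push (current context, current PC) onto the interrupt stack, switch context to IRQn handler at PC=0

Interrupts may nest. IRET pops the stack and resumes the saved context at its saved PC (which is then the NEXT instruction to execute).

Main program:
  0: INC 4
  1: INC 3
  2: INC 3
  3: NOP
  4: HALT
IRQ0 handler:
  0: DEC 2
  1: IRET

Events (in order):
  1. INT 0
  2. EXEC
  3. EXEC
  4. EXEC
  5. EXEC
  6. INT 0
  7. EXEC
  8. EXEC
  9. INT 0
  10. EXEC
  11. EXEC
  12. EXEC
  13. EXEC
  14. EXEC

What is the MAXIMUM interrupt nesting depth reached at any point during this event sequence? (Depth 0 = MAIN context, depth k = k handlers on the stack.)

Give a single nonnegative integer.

Event 1 (INT 0): INT 0 arrives: push (MAIN, PC=0), enter IRQ0 at PC=0 (depth now 1) [depth=1]
Event 2 (EXEC): [IRQ0] PC=0: DEC 2 -> ACC=-2 [depth=1]
Event 3 (EXEC): [IRQ0] PC=1: IRET -> resume MAIN at PC=0 (depth now 0) [depth=0]
Event 4 (EXEC): [MAIN] PC=0: INC 4 -> ACC=2 [depth=0]
Event 5 (EXEC): [MAIN] PC=1: INC 3 -> ACC=5 [depth=0]
Event 6 (INT 0): INT 0 arrives: push (MAIN, PC=2), enter IRQ0 at PC=0 (depth now 1) [depth=1]
Event 7 (EXEC): [IRQ0] PC=0: DEC 2 -> ACC=3 [depth=1]
Event 8 (EXEC): [IRQ0] PC=1: IRET -> resume MAIN at PC=2 (depth now 0) [depth=0]
Event 9 (INT 0): INT 0 arrives: push (MAIN, PC=2), enter IRQ0 at PC=0 (depth now 1) [depth=1]
Event 10 (EXEC): [IRQ0] PC=0: DEC 2 -> ACC=1 [depth=1]
Event 11 (EXEC): [IRQ0] PC=1: IRET -> resume MAIN at PC=2 (depth now 0) [depth=0]
Event 12 (EXEC): [MAIN] PC=2: INC 3 -> ACC=4 [depth=0]
Event 13 (EXEC): [MAIN] PC=3: NOP [depth=0]
Event 14 (EXEC): [MAIN] PC=4: HALT [depth=0]
Max depth observed: 1

Answer: 1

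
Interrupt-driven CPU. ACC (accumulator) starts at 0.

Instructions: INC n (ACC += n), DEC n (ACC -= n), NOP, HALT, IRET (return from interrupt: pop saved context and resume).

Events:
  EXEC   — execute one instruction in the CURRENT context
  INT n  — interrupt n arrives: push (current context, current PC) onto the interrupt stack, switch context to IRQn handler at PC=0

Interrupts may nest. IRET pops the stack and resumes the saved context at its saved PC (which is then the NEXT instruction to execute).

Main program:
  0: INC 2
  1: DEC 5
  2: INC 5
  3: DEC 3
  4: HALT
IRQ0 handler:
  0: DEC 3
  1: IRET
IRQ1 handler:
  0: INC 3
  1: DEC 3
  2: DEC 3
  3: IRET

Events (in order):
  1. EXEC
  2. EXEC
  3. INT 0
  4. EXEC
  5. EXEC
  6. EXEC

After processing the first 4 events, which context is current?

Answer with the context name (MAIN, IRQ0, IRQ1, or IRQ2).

Answer: IRQ0

Derivation:
Event 1 (EXEC): [MAIN] PC=0: INC 2 -> ACC=2
Event 2 (EXEC): [MAIN] PC=1: DEC 5 -> ACC=-3
Event 3 (INT 0): INT 0 arrives: push (MAIN, PC=2), enter IRQ0 at PC=0 (depth now 1)
Event 4 (EXEC): [IRQ0] PC=0: DEC 3 -> ACC=-6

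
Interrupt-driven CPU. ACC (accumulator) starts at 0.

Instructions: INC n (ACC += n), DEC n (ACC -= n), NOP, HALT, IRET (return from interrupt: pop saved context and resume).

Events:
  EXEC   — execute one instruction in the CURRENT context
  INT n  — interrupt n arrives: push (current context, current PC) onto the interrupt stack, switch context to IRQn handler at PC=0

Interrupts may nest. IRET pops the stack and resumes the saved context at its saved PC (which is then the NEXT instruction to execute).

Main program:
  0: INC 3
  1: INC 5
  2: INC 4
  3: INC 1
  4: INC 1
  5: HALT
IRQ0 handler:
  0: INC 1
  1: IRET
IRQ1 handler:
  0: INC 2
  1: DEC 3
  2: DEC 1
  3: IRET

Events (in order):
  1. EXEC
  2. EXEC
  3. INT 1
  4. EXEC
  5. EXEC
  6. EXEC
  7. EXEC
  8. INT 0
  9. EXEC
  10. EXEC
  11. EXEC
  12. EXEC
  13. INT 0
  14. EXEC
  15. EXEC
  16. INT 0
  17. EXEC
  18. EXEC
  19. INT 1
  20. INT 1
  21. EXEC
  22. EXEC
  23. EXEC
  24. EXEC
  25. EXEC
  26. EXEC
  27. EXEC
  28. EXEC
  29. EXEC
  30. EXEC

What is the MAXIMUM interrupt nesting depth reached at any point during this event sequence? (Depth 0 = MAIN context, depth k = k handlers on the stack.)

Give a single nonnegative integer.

Event 1 (EXEC): [MAIN] PC=0: INC 3 -> ACC=3 [depth=0]
Event 2 (EXEC): [MAIN] PC=1: INC 5 -> ACC=8 [depth=0]
Event 3 (INT 1): INT 1 arrives: push (MAIN, PC=2), enter IRQ1 at PC=0 (depth now 1) [depth=1]
Event 4 (EXEC): [IRQ1] PC=0: INC 2 -> ACC=10 [depth=1]
Event 5 (EXEC): [IRQ1] PC=1: DEC 3 -> ACC=7 [depth=1]
Event 6 (EXEC): [IRQ1] PC=2: DEC 1 -> ACC=6 [depth=1]
Event 7 (EXEC): [IRQ1] PC=3: IRET -> resume MAIN at PC=2 (depth now 0) [depth=0]
Event 8 (INT 0): INT 0 arrives: push (MAIN, PC=2), enter IRQ0 at PC=0 (depth now 1) [depth=1]
Event 9 (EXEC): [IRQ0] PC=0: INC 1 -> ACC=7 [depth=1]
Event 10 (EXEC): [IRQ0] PC=1: IRET -> resume MAIN at PC=2 (depth now 0) [depth=0]
Event 11 (EXEC): [MAIN] PC=2: INC 4 -> ACC=11 [depth=0]
Event 12 (EXEC): [MAIN] PC=3: INC 1 -> ACC=12 [depth=0]
Event 13 (INT 0): INT 0 arrives: push (MAIN, PC=4), enter IRQ0 at PC=0 (depth now 1) [depth=1]
Event 14 (EXEC): [IRQ0] PC=0: INC 1 -> ACC=13 [depth=1]
Event 15 (EXEC): [IRQ0] PC=1: IRET -> resume MAIN at PC=4 (depth now 0) [depth=0]
Event 16 (INT 0): INT 0 arrives: push (MAIN, PC=4), enter IRQ0 at PC=0 (depth now 1) [depth=1]
Event 17 (EXEC): [IRQ0] PC=0: INC 1 -> ACC=14 [depth=1]
Event 18 (EXEC): [IRQ0] PC=1: IRET -> resume MAIN at PC=4 (depth now 0) [depth=0]
Event 19 (INT 1): INT 1 arrives: push (MAIN, PC=4), enter IRQ1 at PC=0 (depth now 1) [depth=1]
Event 20 (INT 1): INT 1 arrives: push (IRQ1, PC=0), enter IRQ1 at PC=0 (depth now 2) [depth=2]
Event 21 (EXEC): [IRQ1] PC=0: INC 2 -> ACC=16 [depth=2]
Event 22 (EXEC): [IRQ1] PC=1: DEC 3 -> ACC=13 [depth=2]
Event 23 (EXEC): [IRQ1] PC=2: DEC 1 -> ACC=12 [depth=2]
Event 24 (EXEC): [IRQ1] PC=3: IRET -> resume IRQ1 at PC=0 (depth now 1) [depth=1]
Event 25 (EXEC): [IRQ1] PC=0: INC 2 -> ACC=14 [depth=1]
Event 26 (EXEC): [IRQ1] PC=1: DEC 3 -> ACC=11 [depth=1]
Event 27 (EXEC): [IRQ1] PC=2: DEC 1 -> ACC=10 [depth=1]
Event 28 (EXEC): [IRQ1] PC=3: IRET -> resume MAIN at PC=4 (depth now 0) [depth=0]
Event 29 (EXEC): [MAIN] PC=4: INC 1 -> ACC=11 [depth=0]
Event 30 (EXEC): [MAIN] PC=5: HALT [depth=0]
Max depth observed: 2

Answer: 2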